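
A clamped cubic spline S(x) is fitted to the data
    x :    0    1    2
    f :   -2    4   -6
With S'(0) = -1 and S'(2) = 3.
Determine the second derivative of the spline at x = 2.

Write M_i for S''(x_i). With h_i = 1, 1 and divided differences Δ_i = 6, -10, the continuity of S' gives the tridiagonal system
  1·M_0 + 4·M_1 + 1·M_2 = 6(Δ_1 - Δ_0) = -96
Clamped end conditions give two more equations: 2h_0·M_0 + h_0·M_1 = 6(Δ_0 - S'(0)) = 42 and h_1·M_1 + 2h_1·M_2 = 6(S'(2) - Δ_1) = 78.
Forward elimination and back-substitution give M_0 = 47, M_1 = -52, M_2 = 65.

65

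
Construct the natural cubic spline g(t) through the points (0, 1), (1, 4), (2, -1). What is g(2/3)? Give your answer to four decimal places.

3.7407

Put σ_i = g'' at the i-th knot. Here h = (1, 1) and Δ = (3, -5), so the interior equations h_(i-1)·σ_(i-1) + 2(h_(i-1)+h_i)·σ_i + h_i·σ_(i+1) = 6(Δ_i − Δ_(i-1)) read
  1·σ_0 + 4·σ_1 + 1·σ_2 = 6(Δ_1 - Δ_0) = -48
Natural end conditions: σ_0 = σ_2 = 0.
Solving: σ_0 = 0, σ_1 = -12, σ_2 = 0.
On [0, 1], g(t) = 1 + 5·t + 0·t² - 2·t³.
With t = 2/3: g(2/3) = 101/27.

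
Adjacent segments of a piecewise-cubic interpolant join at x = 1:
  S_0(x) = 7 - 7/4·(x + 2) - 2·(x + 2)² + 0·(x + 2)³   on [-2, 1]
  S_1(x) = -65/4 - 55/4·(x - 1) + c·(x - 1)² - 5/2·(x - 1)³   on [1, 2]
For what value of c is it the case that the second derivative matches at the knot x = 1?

S_0''(x) = -4 + 0·(x + 2), so S_0''(1) = -4. On the right, S_1''(1) = 2c, so c = -2.

-2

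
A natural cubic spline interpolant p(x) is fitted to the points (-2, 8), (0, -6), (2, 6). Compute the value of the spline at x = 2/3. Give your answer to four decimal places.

With m_i denoting the second derivative at x_i, h_i = 2, 2, and Δ_i = (y_(i+1) − y_i)/h_i = -7, 6:
  2·m_0 + 8·m_1 + 2·m_2 = 6(Δ_1 - Δ_0) = 78
Natural end conditions: m_0 = m_2 = 0.
Solving: m_0 = 0, m_1 = 39/4, m_2 = 0.
On [0, 2], p(x) = -6 - 1/2·x + 39/8·x² - 13/16·x³.
With x = 2/3: p(2/3) = -119/27.

-4.4074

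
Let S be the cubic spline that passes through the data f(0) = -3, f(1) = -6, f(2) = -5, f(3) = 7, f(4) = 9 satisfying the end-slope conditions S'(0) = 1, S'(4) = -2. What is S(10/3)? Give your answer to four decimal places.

Put σ_i = S'' at the i-th knot. Here h = (1, 1, 1, 1) and Δ = (-3, 1, 12, 2), so the interior equations h_(i-1)·σ_(i-1) + 2(h_(i-1)+h_i)·σ_i + h_i·σ_(i+1) = 6(Δ_i − Δ_(i-1)) read
  1·σ_0 + 4·σ_1 + 1·σ_2 = 6(Δ_1 - Δ_0) = 24
  1·σ_1 + 4·σ_2 + 1·σ_3 = 6(Δ_2 - Δ_1) = 66
  1·σ_2 + 4·σ_3 + 1·σ_4 = 6(Δ_3 - Δ_2) = -60
Clamped end conditions give two more equations: 2h_0·σ_0 + h_0·σ_1 = 6(Δ_0 - S'(0)) = -24 and h_3·σ_3 + 2h_3·σ_4 = 6(S'(4) - Δ_3) = -24.
Forward elimination and back-substitution give σ_0 = -57/4, σ_1 = 9/2, σ_2 = 81/4, σ_3 = -39/2, σ_4 = -9/4.
On [3, 4], S(x) = 7 + 71/8·(x - 3) - 39/4·(x - 3)² + 23/8·(x - 3)³.
With (x - 3) = 1/3: S(10/3) = 485/54.

8.9815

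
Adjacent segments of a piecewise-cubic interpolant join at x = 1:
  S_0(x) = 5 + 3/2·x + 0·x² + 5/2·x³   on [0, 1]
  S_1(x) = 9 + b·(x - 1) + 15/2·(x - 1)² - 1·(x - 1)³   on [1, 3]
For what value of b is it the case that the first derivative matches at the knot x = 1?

S_0'(x) = 3/2 + 0·x + 15/2·x², so S_0'(1) = 9. On the right, S_1'(1) = b, so b = 9.

9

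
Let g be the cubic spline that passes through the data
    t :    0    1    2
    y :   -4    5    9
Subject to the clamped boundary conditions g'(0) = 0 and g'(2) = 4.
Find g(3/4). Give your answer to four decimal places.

2.3633

Put M_i = g'' at the i-th knot. Here h = (1, 1) and Δ = (9, 4), so the interior equations h_(i-1)·M_(i-1) + 2(h_(i-1)+h_i)·M_i + h_i·M_(i+1) = 6(Δ_i − Δ_(i-1)) read
  1·M_0 + 4·M_1 + 1·M_2 = 6(Δ_1 - Δ_0) = -30
Clamped end conditions give two more equations: 2h_0·M_0 + h_0·M_1 = 6(Δ_0 - g'(0)) = 54 and h_1·M_1 + 2h_1·M_2 = 6(g'(2) - Δ_1) = 0.
Solving the tridiagonal system: M_0 = 73/2, M_1 = -19, M_2 = 19/2.
On [0, 1], g(t) = -4 + 0·t + 73/4·t² - 37/4·t³.
With t = 3/4: g(3/4) = 605/256.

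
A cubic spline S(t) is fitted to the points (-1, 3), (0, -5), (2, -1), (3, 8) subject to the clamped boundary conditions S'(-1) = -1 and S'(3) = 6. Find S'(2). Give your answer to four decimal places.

Write m_i for S''(x_i). With h_i = 1, 2, 1 and divided differences Δ_i = -8, 2, 9, the continuity of S' gives the tridiagonal system
  1·m_0 + 6·m_1 + 2·m_2 = 6(Δ_1 - Δ_0) = 60
  2·m_1 + 6·m_2 + 1·m_3 = 6(Δ_2 - Δ_1) = 42
Clamped end conditions give two more equations: 2h_0·m_0 + h_0·m_1 = 6(Δ_0 - S'(-1)) = -42 and h_2·m_2 + 2h_2·m_3 = 6(S'(3) - Δ_2) = -18.
Solving the tridiagonal system: m_0 = -964/35, m_1 = 458/35, m_2 = 158/35, m_3 = -394/35.
On [2, 3], S'(t) = b_2 + 2c_2·(t - 2) + 3d_2·(t - 2)² with b_2 = Δ_2 - h_2(2m_2 + m_3)/6 = 328/35, c_2 = m_2/2 = 79/35, d_2 = (m_3 - m_2)/(6h_2) = -92/35. So S'(2) = 328/35.

9.3714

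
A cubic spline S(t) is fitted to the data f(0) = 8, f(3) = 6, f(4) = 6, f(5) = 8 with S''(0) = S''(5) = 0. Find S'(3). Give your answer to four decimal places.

-0.5376

Let m_i = S''(x_i). Step sizes h_i = 3, 1, 1; slopes of the chords Δ_i = (y_(i+1) - y_i)/h_i = -2/3, 0, 2.
  3·m_0 + 8·m_1 + 1·m_2 = 6(Δ_1 - Δ_0) = 4
  1·m_1 + 4·m_2 + 1·m_3 = 6(Δ_2 - Δ_1) = 12
Natural end conditions: m_0 = m_3 = 0.
Solving the tridiagonal system: m_0 = 0, m_1 = 4/31, m_2 = 92/31, m_3 = 0.
On [3, 4], S'(t) = b_1 + 2c_1·(t - 3) + 3d_1·(t - 3)² with b_1 = Δ_1 - h_1(2m_1 + m_2)/6 = -50/93, c_1 = m_1/2 = 2/31, d_1 = (m_2 - m_1)/(6h_1) = 44/93. So S'(3) = -50/93.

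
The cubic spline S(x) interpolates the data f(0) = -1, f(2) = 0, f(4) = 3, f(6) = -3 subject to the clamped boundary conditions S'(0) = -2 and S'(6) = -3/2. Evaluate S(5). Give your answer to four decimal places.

With m_i denoting the second derivative at x_i, h_i = 2, 2, 2, and Δ_i = (y_(i+1) − y_i)/h_i = 1/2, 3/2, -3:
  2·m_0 + 8·m_1 + 2·m_2 = 6(Δ_1 - Δ_0) = 6
  2·m_1 + 8·m_2 + 2·m_3 = 6(Δ_2 - Δ_1) = -27
Clamped end conditions give two more equations: 2h_0·m_0 + h_0·m_1 = 6(Δ_0 - S'(0)) = 15 and h_2·m_2 + 2h_2·m_3 = 6(S'(6) - Δ_2) = 9.
Solving the tridiagonal system: m_0 = 19/6, m_1 = 7/6, m_2 = -29/6, m_3 = 14/3.
On [4, 6], S(x) = 3 - 4/3·(x - 4) - 29/12·(x - 4)² + 19/24·(x - 4)³.
With (x - 4) = 1: S(5) = 1/24.

0.0417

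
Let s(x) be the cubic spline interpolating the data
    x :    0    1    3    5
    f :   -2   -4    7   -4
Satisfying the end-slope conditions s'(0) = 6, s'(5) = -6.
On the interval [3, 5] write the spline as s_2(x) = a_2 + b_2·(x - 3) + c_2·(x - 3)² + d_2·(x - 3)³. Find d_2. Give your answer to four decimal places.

1.7228

Put m_i = s'' at the i-th knot. Here h = (1, 2, 2) and Δ = (-2, 11/2, -11/2), so the interior equations h_(i-1)·m_(i-1) + 2(h_(i-1)+h_i)·m_i + h_i·m_(i+1) = 6(Δ_i − Δ_(i-1)) read
  1·m_0 + 6·m_1 + 2·m_2 = 6(Δ_1 - Δ_0) = 45
  2·m_1 + 8·m_2 + 2·m_3 = 6(Δ_2 - Δ_1) = -66
Clamped end conditions give two more equations: 2h_0·m_0 + h_0·m_1 = 6(Δ_0 - s'(0)) = -48 and h_2·m_2 + 2h_2·m_3 = 6(s'(5) - Δ_2) = -3.
Forward elimination and back-substitution give m_0 = -756/23, m_1 = 408/23, m_2 = -657/46, m_3 = 147/23.
On [3, 5], with s_2(x) = a_2 + b_2·(x - 3) + c_2·(x - 3)² + d_2·(x - 3)³: c_2 = m_2/2 = -657/92, d_2 = (m_3 - m_2)/(6h_2) = 317/184, b_2 = Δ_2 - h_2(2m_2 + m_3)/6 = 87/46.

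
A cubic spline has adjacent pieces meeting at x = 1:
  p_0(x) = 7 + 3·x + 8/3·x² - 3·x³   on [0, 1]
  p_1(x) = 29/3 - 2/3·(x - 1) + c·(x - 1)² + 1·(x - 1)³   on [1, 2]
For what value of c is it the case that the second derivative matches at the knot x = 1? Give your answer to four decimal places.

p_0''(x) = 16/3 - 18·x, so p_0''(1) = -38/3. On the right, p_1''(1) = 2c, so c = -19/3.

-6.3333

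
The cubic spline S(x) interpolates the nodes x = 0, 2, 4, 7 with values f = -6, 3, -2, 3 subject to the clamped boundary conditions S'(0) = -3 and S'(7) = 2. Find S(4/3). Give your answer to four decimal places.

-0.6306

Let m_i = S''(x_i). Step sizes h_i = 2, 2, 3; slopes of the chords Δ_i = (y_(i+1) - y_i)/h_i = 9/2, -5/2, 5/3.
  2·m_0 + 8·m_1 + 2·m_2 = 6(Δ_1 - Δ_0) = -42
  2·m_1 + 10·m_2 + 3·m_3 = 6(Δ_2 - Δ_1) = 25
Clamped end conditions give two more equations: 2h_0·m_0 + h_0·m_1 = 6(Δ_0 - S'(0)) = 45 and h_2·m_2 + 2h_2·m_3 = 6(S'(7) - Δ_2) = 2.
Solving the tridiagonal system: m_0 = 615/37, m_1 = -795/74, m_2 = 198/37, m_3 = -260/111.
On [0, 2], S(x) = -6 - 3·x + 615/74·x² - 675/296·x³.
With x = 4/3: S(4/3) = -70/111.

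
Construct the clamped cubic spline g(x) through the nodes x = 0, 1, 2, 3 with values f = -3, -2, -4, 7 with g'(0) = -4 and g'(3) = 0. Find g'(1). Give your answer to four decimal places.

With σ_i denoting the second derivative at x_i, h_i = 1, 1, 1, and Δ_i = (y_(i+1) − y_i)/h_i = 1, -2, 11:
  1·σ_0 + 4·σ_1 + 1·σ_2 = 6(Δ_1 - Δ_0) = -18
  1·σ_1 + 4·σ_2 + 1·σ_3 = 6(Δ_2 - Δ_1) = 78
Clamped end conditions give two more equations: 2h_0·σ_0 + h_0·σ_1 = 6(Δ_0 - g'(0)) = 30 and h_2·σ_2 + 2h_2·σ_3 = 6(g'(3) - Δ_2) = -66.
Solving the tridiagonal system: σ_0 = 376/15, σ_1 = -302/15, σ_2 = 562/15, σ_3 = -776/15.
On [1, 2], g'(x) = b_1 + 2c_1·(x - 1) + 3d_1·(x - 1)² with b_1 = Δ_1 - h_1(2σ_1 + σ_2)/6 = -23/15, c_1 = σ_1/2 = -151/15, d_1 = (σ_2 - σ_1)/(6h_1) = 48/5. So g'(1) = -23/15.

-1.5333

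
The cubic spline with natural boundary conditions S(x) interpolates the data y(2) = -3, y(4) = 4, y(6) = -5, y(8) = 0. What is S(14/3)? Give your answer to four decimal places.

1.5037

With σ_i denoting the second derivative at x_i, h_i = 2, 2, 2, and Δ_i = (y_(i+1) − y_i)/h_i = 7/2, -9/2, 5/2:
  2·σ_0 + 8·σ_1 + 2·σ_2 = 6(Δ_1 - Δ_0) = -48
  2·σ_1 + 8·σ_2 + 2·σ_3 = 6(Δ_2 - Δ_1) = 42
Natural end conditions: σ_0 = σ_3 = 0.
Solving: σ_0 = 0, σ_1 = -39/5, σ_2 = 36/5, σ_3 = 0.
On [4, 6], S(x) = 4 - 17/10·(x - 4) - 39/10·(x - 4)² + 5/4·(x - 4)³.
With (x - 4) = 2/3: S(14/3) = 203/135.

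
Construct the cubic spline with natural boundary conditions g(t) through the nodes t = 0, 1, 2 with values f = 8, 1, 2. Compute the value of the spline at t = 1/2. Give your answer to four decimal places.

3.7500

Let M_i = g''(x_i). Step sizes h_i = 1, 1; slopes of the chords Δ_i = (y_(i+1) - y_i)/h_i = -7, 1.
  1·M_0 + 4·M_1 + 1·M_2 = 6(Δ_1 - Δ_0) = 48
Natural end conditions: M_0 = M_2 = 0.
Solving: M_0 = 0, M_1 = 12, M_2 = 0.
On [0, 1], g(t) = 8 - 9·t + 0·t² + 2·t³.
With t = 1/2: g(1/2) = 15/4.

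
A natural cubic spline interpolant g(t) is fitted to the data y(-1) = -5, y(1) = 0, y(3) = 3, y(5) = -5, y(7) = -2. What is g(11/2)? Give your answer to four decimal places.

-5.4629

With σ_i denoting the second derivative at x_i, h_i = 2, 2, 2, 2, and Δ_i = (y_(i+1) − y_i)/h_i = 5/2, 3/2, -4, 3/2:
  2·σ_0 + 8·σ_1 + 2·σ_2 = 6(Δ_1 - Δ_0) = -6
  2·σ_1 + 8·σ_2 + 2·σ_3 = 6(Δ_2 - Δ_1) = -33
  2·σ_2 + 8·σ_3 + 2·σ_4 = 6(Δ_3 - Δ_2) = 33
Natural end conditions: σ_0 = σ_4 = 0.
Forward elimination and back-substitution give σ_0 = 0, σ_1 = 75/112, σ_2 = -159/28, σ_3 = 621/112, σ_4 = 0.
On [5, 7], g(t) = -5 - 123/56·(t - 5) + 621/224·(t - 5)² - 207/448·(t - 5)³.
With (t - 5) = 1/2: g(11/2) = -2797/512.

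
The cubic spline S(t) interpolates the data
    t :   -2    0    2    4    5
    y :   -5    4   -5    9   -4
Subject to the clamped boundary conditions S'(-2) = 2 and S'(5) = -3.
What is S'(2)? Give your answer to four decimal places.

4.6047

Put M_i = S'' at the i-th knot. Here h = (2, 2, 2, 1) and Δ = (9/2, -9/2, 7, -13), so the interior equations h_(i-1)·M_(i-1) + 2(h_(i-1)+h_i)·M_i + h_i·M_(i+1) = 6(Δ_i − Δ_(i-1)) read
  2·M_0 + 8·M_1 + 2·M_2 = 6(Δ_1 - Δ_0) = -54
  2·M_1 + 8·M_2 + 2·M_3 = 6(Δ_2 - Δ_1) = 69
  2·M_2 + 6·M_3 + 1·M_4 = 6(Δ_3 - Δ_2) = -120
Clamped end conditions give two more equations: 2h_0·M_0 + h_0·M_1 = 6(Δ_0 - S'(-2)) = 15 and h_3·M_3 + 2h_3·M_4 = 6(S'(5) - Δ_3) = 60.
Forward elimination and back-substitution give M_0 = 959/86, M_1 = -1273/86, M_2 = 1811/86, M_3 = -1502/43, M_4 = 2041/43.
On [2, 4], S'(t) = b_2 + 2c_2·(t - 2) + 3d_2·(t - 2)² with b_2 = Δ_2 - h_2(2M_2 + M_3)/6 = 198/43, c_2 = M_2/2 = 1811/172, d_2 = (M_3 - M_2)/(6h_2) = -1605/344. So S'(2) = 198/43.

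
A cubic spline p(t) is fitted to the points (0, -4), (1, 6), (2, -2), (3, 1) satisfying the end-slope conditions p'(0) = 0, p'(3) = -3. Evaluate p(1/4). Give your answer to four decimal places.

Put σ_i = p'' at the i-th knot. Here h = (1, 1, 1) and Δ = (10, -8, 3), so the interior equations h_(i-1)·σ_(i-1) + 2(h_(i-1)+h_i)·σ_i + h_i·σ_(i+1) = 6(Δ_i − Δ_(i-1)) read
  1·σ_0 + 4·σ_1 + 1·σ_2 = 6(Δ_1 - Δ_0) = -108
  1·σ_1 + 4·σ_2 + 1·σ_3 = 6(Δ_2 - Δ_1) = 66
Clamped end conditions give two more equations: 2h_0·σ_0 + h_0·σ_1 = 6(Δ_0 - p'(0)) = 60 and h_2·σ_2 + 2h_2·σ_3 = 6(p'(3) - Δ_2) = -36.
Solving the tridiagonal system: σ_0 = 276/5, σ_1 = -252/5, σ_2 = 192/5, σ_3 = -186/5.
On [0, 1], p(t) = -4 + 0·t + 138/5·t² - 88/5·t³.
With t = 1/4: p(1/4) = -51/20.

-2.5500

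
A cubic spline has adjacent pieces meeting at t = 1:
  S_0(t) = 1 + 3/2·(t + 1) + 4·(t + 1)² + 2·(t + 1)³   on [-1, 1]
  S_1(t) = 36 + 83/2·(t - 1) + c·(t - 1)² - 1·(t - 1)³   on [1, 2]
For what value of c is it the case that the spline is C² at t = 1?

S_0''(t) = 8 + 12·(t + 1), so S_0''(1) = 32. On the right, S_1''(1) = 2c, so c = 16.

16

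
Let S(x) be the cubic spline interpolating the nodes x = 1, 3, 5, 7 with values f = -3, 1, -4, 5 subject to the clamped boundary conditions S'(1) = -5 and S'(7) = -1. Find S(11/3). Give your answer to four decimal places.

-0.4000

With M_i denoting the second derivative at x_i, h_i = 2, 2, 2, and Δ_i = (y_(i+1) − y_i)/h_i = 2, -5/2, 9/2:
  2·M_0 + 8·M_1 + 2·M_2 = 6(Δ_1 - Δ_0) = -27
  2·M_1 + 8·M_2 + 2·M_3 = 6(Δ_2 - Δ_1) = 42
Clamped end conditions give two more equations: 2h_0·M_0 + h_0·M_1 = 6(Δ_0 - S'(1)) = 42 and h_2·M_2 + 2h_2·M_3 = 6(S'(7) - Δ_2) = -33.
Solving the tridiagonal system: M_0 = 233/15, M_1 = -151/15, M_2 = 337/30, M_3 = -208/15.
On [3, 5], S(x) = 1 + 7/15·(x - 3) - 151/30·(x - 3)² + 71/40·(x - 3)³.
With (x - 3) = 2/3: S(11/3) = -2/5.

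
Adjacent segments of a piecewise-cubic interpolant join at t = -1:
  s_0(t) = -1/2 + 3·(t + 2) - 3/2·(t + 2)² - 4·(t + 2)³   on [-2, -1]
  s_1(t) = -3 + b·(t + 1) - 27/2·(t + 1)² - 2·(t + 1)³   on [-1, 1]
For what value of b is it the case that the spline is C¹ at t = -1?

-12

s_0'(t) = 3 - 3·(t + 2) - 12·(t + 2)², so s_0'(-1) = -12. On the right, s_1'(-1) = b, so b = -12.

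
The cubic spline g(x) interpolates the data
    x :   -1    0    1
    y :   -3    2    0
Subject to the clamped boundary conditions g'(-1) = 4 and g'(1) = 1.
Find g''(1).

18

With σ_i denoting the second derivative at x_i, h_i = 1, 1, and Δ_i = (y_(i+1) − y_i)/h_i = 5, -2:
  1·σ_0 + 4·σ_1 + 1·σ_2 = 6(Δ_1 - Δ_0) = -42
Clamped end conditions give two more equations: 2h_0·σ_0 + h_0·σ_1 = 6(Δ_0 - g'(-1)) = 6 and h_1·σ_1 + 2h_1·σ_2 = 6(g'(1) - Δ_1) = 18.
Solving: σ_0 = 12, σ_1 = -18, σ_2 = 18.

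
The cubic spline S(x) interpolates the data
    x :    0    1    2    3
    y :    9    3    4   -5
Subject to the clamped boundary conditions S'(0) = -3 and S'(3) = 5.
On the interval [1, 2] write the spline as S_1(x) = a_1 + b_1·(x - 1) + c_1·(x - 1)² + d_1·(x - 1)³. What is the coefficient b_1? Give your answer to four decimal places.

Let m_i = S''(x_i). Step sizes h_i = 1, 1, 1; slopes of the chords Δ_i = (y_(i+1) - y_i)/h_i = -6, 1, -9.
  1·m_0 + 4·m_1 + 1·m_2 = 6(Δ_1 - Δ_0) = 42
  1·m_1 + 4·m_2 + 1·m_3 = 6(Δ_2 - Δ_1) = -60
Clamped end conditions give two more equations: 2h_0·m_0 + h_0·m_1 = 6(Δ_0 - S'(0)) = -18 and h_2·m_2 + 2h_2·m_3 = 6(S'(3) - Δ_2) = 84.
Hence m_0 = -322/15, m_1 = 374/15, m_2 = -544/15, m_3 = 902/15.
On [1, 2], with S_1(x) = a_1 + b_1·(x - 1) + c_1·(x - 1)² + d_1·(x - 1)³: c_1 = m_1/2 = 187/15, d_1 = (m_2 - m_1)/(6h_1) = -51/5, b_1 = Δ_1 - h_1(2m_1 + m_2)/6 = -19/15.

-1.2667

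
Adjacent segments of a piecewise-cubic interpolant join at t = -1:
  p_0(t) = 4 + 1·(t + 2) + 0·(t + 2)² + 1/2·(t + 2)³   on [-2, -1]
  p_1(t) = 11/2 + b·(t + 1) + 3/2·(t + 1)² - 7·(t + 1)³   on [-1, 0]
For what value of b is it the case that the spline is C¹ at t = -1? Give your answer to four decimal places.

2.5000

p_0'(t) = 1 + 0·(t + 2) + 3/2·(t + 2)², so p_0'(-1) = 5/2. On the right, p_1'(-1) = b, so b = 5/2.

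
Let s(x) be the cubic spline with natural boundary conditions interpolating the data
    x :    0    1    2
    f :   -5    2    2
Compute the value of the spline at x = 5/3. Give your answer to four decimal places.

2.5185

Write M_i for s''(x_i). With h_i = 1, 1 and divided differences Δ_i = 7, 0, the continuity of s' gives the tridiagonal system
  1·M_0 + 4·M_1 + 1·M_2 = 6(Δ_1 - Δ_0) = -42
Natural end conditions: M_0 = M_2 = 0.
Forward elimination and back-substitution give M_0 = 0, M_1 = -21/2, M_2 = 0.
On [1, 2], s(x) = 2 + 7/2·(x - 1) - 21/4·(x - 1)² + 7/4·(x - 1)³.
With (x - 1) = 2/3: s(5/3) = 68/27.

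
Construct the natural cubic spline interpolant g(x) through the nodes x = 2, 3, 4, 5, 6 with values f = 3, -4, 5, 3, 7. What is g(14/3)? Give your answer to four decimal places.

4.0714

Write M_i for g''(x_i). With h_i = 1, 1, 1, 1 and divided differences Δ_i = -7, 9, -2, 4, the continuity of g' gives the tridiagonal system
  1·M_0 + 4·M_1 + 1·M_2 = 6(Δ_1 - Δ_0) = 96
  1·M_1 + 4·M_2 + 1·M_3 = 6(Δ_2 - Δ_1) = -66
  1·M_2 + 4·M_3 + 1·M_4 = 6(Δ_3 - Δ_2) = 36
Natural end conditions: M_0 = M_4 = 0.
Hence M_0 = 0, M_1 = 435/14, M_2 = -198/7, M_3 = 225/14, M_4 = 0.
On [4, 5], g(x) = 5 + 19/4·(x - 4) - 99/7·(x - 4)² + 207/28·(x - 4)³.
With (x - 4) = 2/3: g(14/3) = 57/14.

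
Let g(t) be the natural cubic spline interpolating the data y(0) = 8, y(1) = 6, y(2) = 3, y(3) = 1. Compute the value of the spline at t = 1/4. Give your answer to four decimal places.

7.5781

Write σ_i for g''(x_i). With h_i = 1, 1, 1 and divided differences Δ_i = -2, -3, -2, the continuity of g' gives the tridiagonal system
  1·σ_0 + 4·σ_1 + 1·σ_2 = 6(Δ_1 - Δ_0) = -6
  1·σ_1 + 4·σ_2 + 1·σ_3 = 6(Δ_2 - Δ_1) = 6
Natural end conditions: σ_0 = σ_3 = 0.
Solving: σ_0 = 0, σ_1 = -2, σ_2 = 2, σ_3 = 0.
On [0, 1], g(t) = 8 - 5/3·t + 0·t² - 1/3·t³.
With t = 1/4: g(1/4) = 485/64.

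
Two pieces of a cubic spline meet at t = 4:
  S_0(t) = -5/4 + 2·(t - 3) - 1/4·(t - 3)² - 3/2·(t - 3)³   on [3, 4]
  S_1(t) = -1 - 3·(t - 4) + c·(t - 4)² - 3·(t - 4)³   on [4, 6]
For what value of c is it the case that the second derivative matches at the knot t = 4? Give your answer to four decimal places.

-4.7500

S_0''(t) = -1/2 - 9·(t - 3), so S_0''(4) = -19/2. On the right, S_1''(4) = 2c, so c = -19/4.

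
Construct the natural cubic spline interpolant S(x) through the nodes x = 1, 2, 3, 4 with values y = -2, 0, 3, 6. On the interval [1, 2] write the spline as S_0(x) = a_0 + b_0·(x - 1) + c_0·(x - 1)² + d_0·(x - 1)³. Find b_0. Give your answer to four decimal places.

1.7333

Let σ_i = S''(x_i). Step sizes h_i = 1, 1, 1; slopes of the chords Δ_i = (y_(i+1) - y_i)/h_i = 2, 3, 3.
  1·σ_0 + 4·σ_1 + 1·σ_2 = 6(Δ_1 - Δ_0) = 6
  1·σ_1 + 4·σ_2 + 1·σ_3 = 6(Δ_2 - Δ_1) = 0
Natural end conditions: σ_0 = σ_3 = 0.
Solving the tridiagonal system: σ_0 = 0, σ_1 = 8/5, σ_2 = -2/5, σ_3 = 0.
On [1, 2], with S_0(x) = a_0 + b_0·(x - 1) + c_0·(x - 1)² + d_0·(x - 1)³: c_0 = σ_0/2 = 0, d_0 = (σ_1 - σ_0)/(6h_0) = 4/15, b_0 = Δ_0 - h_0(2σ_0 + σ_1)/6 = 26/15.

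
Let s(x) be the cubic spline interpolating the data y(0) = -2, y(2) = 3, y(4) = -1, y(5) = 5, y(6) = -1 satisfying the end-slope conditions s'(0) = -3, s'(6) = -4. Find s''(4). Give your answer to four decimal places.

16.0833

Let m_i = s''(x_i). Step sizes h_i = 2, 2, 1, 1; slopes of the chords Δ_i = (y_(i+1) - y_i)/h_i = 5/2, -2, 6, -6.
  2·m_0 + 8·m_1 + 2·m_2 = 6(Δ_1 - Δ_0) = -27
  2·m_1 + 6·m_2 + 1·m_3 = 6(Δ_2 - Δ_1) = 48
  1·m_2 + 4·m_3 + 1·m_4 = 6(Δ_3 - Δ_2) = -72
Clamped end conditions give two more equations: 2h_0·m_0 + h_0·m_1 = 6(Δ_0 - s'(0)) = 33 and h_3·m_3 + 2h_3·m_4 = 6(s'(6) - Δ_3) = 12.
Forward elimination and back-substitution give m_0 = 1147/84, m_1 = -227/21, m_2 = 193/12, m_3 = -1129/42, m_4 = 1633/84.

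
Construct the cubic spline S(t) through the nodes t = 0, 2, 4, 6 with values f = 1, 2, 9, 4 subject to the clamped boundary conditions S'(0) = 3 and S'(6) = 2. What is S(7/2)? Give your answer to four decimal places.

With M_i denoting the second derivative at x_i, h_i = 2, 2, 2, and Δ_i = (y_(i+1) − y_i)/h_i = 1/2, 7/2, -5/2:
  2·M_0 + 8·M_1 + 2·M_2 = 6(Δ_1 - Δ_0) = 18
  2·M_1 + 8·M_2 + 2·M_3 = 6(Δ_2 - Δ_1) = -36
Clamped end conditions give two more equations: 2h_0·M_0 + h_0·M_1 = 6(Δ_0 - S'(0)) = -15 and h_2·M_2 + 2h_2·M_3 = 6(S'(6) - Δ_2) = 27.
Solving the tridiagonal system: M_0 = -41/6, M_1 = 37/6, M_2 = -53/6, M_3 = 67/6.
On [2, 4], S(t) = 2 + 7/3·(t - 2) + 37/12·(t - 2)² - 5/4·(t - 2)³.
With (t - 2) = 3/2: S(7/2) = 263/32.

8.2188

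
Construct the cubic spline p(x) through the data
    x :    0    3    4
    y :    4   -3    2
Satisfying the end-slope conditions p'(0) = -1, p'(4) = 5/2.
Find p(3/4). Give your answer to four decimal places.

1.9307

Put M_i = p'' at the i-th knot. Here h = (3, 1) and Δ = (-7/3, 5), so the interior equations h_(i-1)·M_(i-1) + 2(h_(i-1)+h_i)·M_i + h_i·M_(i+1) = 6(Δ_i − Δ_(i-1)) read
  3·M_0 + 8·M_1 + 1·M_2 = 6(Δ_1 - Δ_0) = 44
Clamped end conditions give two more equations: 2h_0·M_0 + h_0·M_1 = 6(Δ_0 - p'(0)) = -8 and h_1·M_1 + 2h_1·M_2 = 6(p'(4) - Δ_1) = -15.
Solving the tridiagonal system: M_0 = -143/24, M_1 = 37/4, M_2 = -97/8.
On [0, 3], p(x) = 4 - 1·x - 143/48·x² + 365/432·x³.
With x = 3/4: p(3/4) = 1977/1024.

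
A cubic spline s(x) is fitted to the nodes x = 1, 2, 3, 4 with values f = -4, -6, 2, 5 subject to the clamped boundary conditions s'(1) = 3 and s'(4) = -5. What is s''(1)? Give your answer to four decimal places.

-26.9333

Write M_i for s''(x_i). With h_i = 1, 1, 1 and divided differences Δ_i = -2, 8, 3, the continuity of s' gives the tridiagonal system
  1·M_0 + 4·M_1 + 1·M_2 = 6(Δ_1 - Δ_0) = 60
  1·M_1 + 4·M_2 + 1·M_3 = 6(Δ_2 - Δ_1) = -30
Clamped end conditions give two more equations: 2h_0·M_0 + h_0·M_1 = 6(Δ_0 - s'(1)) = -30 and h_2·M_2 + 2h_2·M_3 = 6(s'(4) - Δ_2) = -48.
Solving: M_0 = -404/15, M_1 = 358/15, M_2 = -128/15, M_3 = -296/15.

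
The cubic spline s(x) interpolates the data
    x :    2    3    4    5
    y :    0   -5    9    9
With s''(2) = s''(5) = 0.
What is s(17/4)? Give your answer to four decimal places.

Write σ_i for s''(x_i). With h_i = 1, 1, 1 and divided differences Δ_i = -5, 14, 0, the continuity of s' gives the tridiagonal system
  1·σ_0 + 4·σ_1 + 1·σ_2 = 6(Δ_1 - Δ_0) = 114
  1·σ_1 + 4·σ_2 + 1·σ_3 = 6(Δ_2 - Δ_1) = -84
Natural end conditions: σ_0 = σ_3 = 0.
Hence σ_0 = 0, σ_1 = 36, σ_2 = -30, σ_3 = 0.
On [4, 5], s(x) = 9 + 10·(x - 4) - 15·(x - 4)² + 5·(x - 4)³.
With (x - 4) = 1/4: s(17/4) = 681/64.

10.6406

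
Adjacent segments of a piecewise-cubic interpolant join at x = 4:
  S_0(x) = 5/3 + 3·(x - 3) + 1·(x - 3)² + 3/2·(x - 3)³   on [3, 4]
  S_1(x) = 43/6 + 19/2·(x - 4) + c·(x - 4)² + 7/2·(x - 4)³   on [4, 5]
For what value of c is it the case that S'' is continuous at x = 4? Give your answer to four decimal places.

5.5000

S_0''(x) = 2 + 9·(x - 3), so S_0''(4) = 11. On the right, S_1''(4) = 2c, so c = 11/2.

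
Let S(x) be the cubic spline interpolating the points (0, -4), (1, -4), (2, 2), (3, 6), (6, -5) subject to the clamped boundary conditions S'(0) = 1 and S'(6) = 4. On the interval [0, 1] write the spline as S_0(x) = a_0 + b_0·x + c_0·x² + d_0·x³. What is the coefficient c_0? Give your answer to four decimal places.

With σ_i denoting the second derivative at x_i, h_i = 1, 1, 1, 3, and Δ_i = (y_(i+1) − y_i)/h_i = 0, 6, 4, -11/3:
  1·σ_0 + 4·σ_1 + 1·σ_2 = 6(Δ_1 - Δ_0) = 36
  1·σ_1 + 4·σ_2 + 1·σ_3 = 6(Δ_2 - Δ_1) = -12
  1·σ_2 + 8·σ_3 + 3·σ_4 = 6(Δ_3 - Δ_2) = -46
Clamped end conditions give two more equations: 2h_0·σ_0 + h_0·σ_1 = 6(Δ_0 - S'(0)) = -6 and h_3·σ_3 + 2h_3·σ_4 = 6(S'(6) - Δ_3) = 46.
Hence σ_0 = -245/27, σ_1 = 328/27, σ_2 = -95/27, σ_3 = -272/27, σ_4 = 343/27.
On [0, 1], with S_0(x) = a_0 + b_0·x + c_0·x² + d_0·x³: c_0 = σ_0/2 = -245/54, d_0 = (σ_1 - σ_0)/(6h_0) = 191/54, b_0 = Δ_0 - h_0(2σ_0 + σ_1)/6 = 1.

-4.5370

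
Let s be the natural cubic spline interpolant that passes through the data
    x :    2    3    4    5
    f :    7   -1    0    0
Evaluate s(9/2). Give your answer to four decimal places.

Put σ_i = s'' at the i-th knot. Here h = (1, 1, 1) and Δ = (-8, 1, 0), so the interior equations h_(i-1)·σ_(i-1) + 2(h_(i-1)+h_i)·σ_i + h_i·σ_(i+1) = 6(Δ_i − Δ_(i-1)) read
  1·σ_0 + 4·σ_1 + 1·σ_2 = 6(Δ_1 - Δ_0) = 54
  1·σ_1 + 4·σ_2 + 1·σ_3 = 6(Δ_2 - Δ_1) = -6
Natural end conditions: σ_0 = σ_3 = 0.
Solving the tridiagonal system: σ_0 = 0, σ_1 = 74/5, σ_2 = -26/5, σ_3 = 0.
On [4, 5], s(x) = 0 + 26/15·(x - 4) - 13/5·(x - 4)² + 13/15·(x - 4)³.
With (x - 4) = 1/2: s(9/2) = 13/40.

0.3250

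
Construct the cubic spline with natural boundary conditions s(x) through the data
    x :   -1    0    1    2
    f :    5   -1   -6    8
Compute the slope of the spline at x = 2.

19

With M_i denoting the second derivative at x_i, h_i = 1, 1, 1, and Δ_i = (y_(i+1) − y_i)/h_i = -6, -5, 14:
  1·M_0 + 4·M_1 + 1·M_2 = 6(Δ_1 - Δ_0) = 6
  1·M_1 + 4·M_2 + 1·M_3 = 6(Δ_2 - Δ_1) = 114
Natural end conditions: M_0 = M_3 = 0.
Forward elimination and back-substitution give M_0 = 0, M_1 = -6, M_2 = 30, M_3 = 0.
On [1, 2], s'(x) = b_2 + 2c_2·(x - 1) + 3d_2·(x - 1)² with b_2 = Δ_2 - h_2(2M_2 + M_3)/6 = 4, c_2 = M_2/2 = 15, d_2 = (M_3 - M_2)/(6h_2) = -5. So s'(2) = 19.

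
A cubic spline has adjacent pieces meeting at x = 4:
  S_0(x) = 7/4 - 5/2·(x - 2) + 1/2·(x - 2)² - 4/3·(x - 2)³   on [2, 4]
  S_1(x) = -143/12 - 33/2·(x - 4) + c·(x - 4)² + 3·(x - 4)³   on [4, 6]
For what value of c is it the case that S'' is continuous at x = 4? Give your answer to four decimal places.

-7.5000

S_0''(x) = 1 - 8·(x - 2), so S_0''(4) = -15. On the right, S_1''(4) = 2c, so c = -15/2.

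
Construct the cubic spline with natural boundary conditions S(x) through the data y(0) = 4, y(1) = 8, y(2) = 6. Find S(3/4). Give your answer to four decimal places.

Let M_i = S''(x_i). Step sizes h_i = 1, 1; slopes of the chords Δ_i = (y_(i+1) - y_i)/h_i = 4, -2.
  1·M_0 + 4·M_1 + 1·M_2 = 6(Δ_1 - Δ_0) = -36
Natural end conditions: M_0 = M_2 = 0.
Solving: M_0 = 0, M_1 = -9, M_2 = 0.
On [0, 1], S(x) = 4 + 11/2·x + 0·x² - 3/2·x³.
With x = 3/4: S(3/4) = 959/128.

7.4922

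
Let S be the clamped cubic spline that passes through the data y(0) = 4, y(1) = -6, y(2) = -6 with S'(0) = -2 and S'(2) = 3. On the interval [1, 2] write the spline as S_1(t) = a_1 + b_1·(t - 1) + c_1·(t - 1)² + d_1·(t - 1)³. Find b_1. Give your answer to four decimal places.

Write M_i for S''(x_i). With h_i = 1, 1 and divided differences Δ_i = -10, 0, the continuity of S' gives the tridiagonal system
  1·M_0 + 4·M_1 + 1·M_2 = 6(Δ_1 - Δ_0) = 60
Clamped end conditions give two more equations: 2h_0·M_0 + h_0·M_1 = 6(Δ_0 - S'(0)) = -48 and h_1·M_1 + 2h_1·M_2 = 6(S'(2) - Δ_1) = 18.
Hence M_0 = -73/2, M_1 = 25, M_2 = -7/2.
On [1, 2], with S_1(t) = a_1 + b_1·(t - 1) + c_1·(t - 1)² + d_1·(t - 1)³: c_1 = M_1/2 = 25/2, d_1 = (M_2 - M_1)/(6h_1) = -19/4, b_1 = Δ_1 - h_1(2M_1 + M_2)/6 = -31/4.

-7.7500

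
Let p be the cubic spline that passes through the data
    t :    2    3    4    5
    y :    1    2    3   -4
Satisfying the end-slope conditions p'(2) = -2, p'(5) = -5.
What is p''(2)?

Let M_i = p''(x_i). Step sizes h_i = 1, 1, 1; slopes of the chords Δ_i = (y_(i+1) - y_i)/h_i = 1, 1, -7.
  1·M_0 + 4·M_1 + 1·M_2 = 6(Δ_1 - Δ_0) = 0
  1·M_1 + 4·M_2 + 1·M_3 = 6(Δ_2 - Δ_1) = -48
Clamped end conditions give two more equations: 2h_0·M_0 + h_0·M_1 = 6(Δ_0 - p'(2)) = 18 and h_2·M_2 + 2h_2·M_3 = 6(p'(5) - Δ_2) = 12.
Solving the tridiagonal system: M_0 = 8, M_1 = 2, M_2 = -16, M_3 = 14.

8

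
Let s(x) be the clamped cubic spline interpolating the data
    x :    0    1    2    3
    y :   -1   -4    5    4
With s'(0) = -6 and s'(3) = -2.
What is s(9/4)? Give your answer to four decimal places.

Write σ_i for s''(x_i). With h_i = 1, 1, 1 and divided differences Δ_i = -3, 9, -1, the continuity of s' gives the tridiagonal system
  1·σ_0 + 4·σ_1 + 1·σ_2 = 6(Δ_1 - Δ_0) = 72
  1·σ_1 + 4·σ_2 + 1·σ_3 = 6(Δ_2 - Δ_1) = -60
Clamped end conditions give two more equations: 2h_0·σ_0 + h_0·σ_1 = 6(Δ_0 - s'(0)) = 18 and h_2·σ_2 + 2h_2·σ_3 = 6(s'(3) - Δ_2) = -6.
Solving the tridiagonal system: σ_0 = -10/3, σ_1 = 74/3, σ_2 = -70/3, σ_3 = 26/3.
On [2, 3], s(x) = 5 + 16/3·(x - 2) - 35/3·(x - 2)² + 16/3·(x - 2)³.
With (x - 2) = 1/4: s(9/4) = 91/16.

5.6875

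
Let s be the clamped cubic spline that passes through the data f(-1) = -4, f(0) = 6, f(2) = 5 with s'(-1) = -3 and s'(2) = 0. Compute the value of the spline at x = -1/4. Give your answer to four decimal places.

2.7852

Let σ_i = s''(x_i). Step sizes h_i = 1, 2; slopes of the chords Δ_i = (y_(i+1) - y_i)/h_i = 10, -1/2.
  1·σ_0 + 6·σ_1 + 2·σ_2 = 6(Δ_1 - Δ_0) = -63
Clamped end conditions give two more equations: 2h_0·σ_0 + h_0·σ_1 = 6(Δ_0 - s'(-1)) = 78 and h_1·σ_1 + 2h_1·σ_2 = 6(s'(2) - Δ_1) = 3.
Solving the tridiagonal system: σ_0 = 101/2, σ_1 = -23, σ_2 = 49/4.
On [-1, 0], s(x) = -4 - 3·(x + 1) + 101/4·(x + 1)² - 49/4·(x + 1)³.
With (x + 1) = 3/4: s(-1/4) = 713/256.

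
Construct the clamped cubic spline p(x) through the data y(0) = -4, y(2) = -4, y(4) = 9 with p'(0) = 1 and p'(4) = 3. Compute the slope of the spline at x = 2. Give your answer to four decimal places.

3.8750

Put m_i = p'' at the i-th knot. Here h = (2, 2) and Δ = (0, 13/2), so the interior equations h_(i-1)·m_(i-1) + 2(h_(i-1)+h_i)·m_i + h_i·m_(i+1) = 6(Δ_i − Δ_(i-1)) read
  2·m_0 + 8·m_1 + 2·m_2 = 6(Δ_1 - Δ_0) = 39
Clamped end conditions give two more equations: 2h_0·m_0 + h_0·m_1 = 6(Δ_0 - p'(0)) = -6 and h_1·m_1 + 2h_1·m_2 = 6(p'(4) - Δ_1) = -21.
Solving the tridiagonal system: m_0 = -47/8, m_1 = 35/4, m_2 = -77/8.
On [2, 4], p'(x) = b_1 + 2c_1·(x - 2) + 3d_1·(x - 2)² with b_1 = Δ_1 - h_1(2m_1 + m_2)/6 = 31/8, c_1 = m_1/2 = 35/8, d_1 = (m_2 - m_1)/(6h_1) = -49/32. So p'(2) = 31/8.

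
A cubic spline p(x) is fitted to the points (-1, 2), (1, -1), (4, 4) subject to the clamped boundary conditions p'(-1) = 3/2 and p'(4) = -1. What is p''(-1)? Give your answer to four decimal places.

Write m_i for p''(x_i). With h_i = 2, 3 and divided differences Δ_i = -3/2, 5/3, the continuity of p' gives the tridiagonal system
  2·m_0 + 10·m_1 + 3·m_2 = 6(Δ_1 - Δ_0) = 19
Clamped end conditions give two more equations: 2h_0·m_0 + h_0·m_1 = 6(Δ_0 - p'(-1)) = -18 and h_1·m_1 + 2h_1·m_2 = 6(p'(4) - Δ_1) = -16.
Solving the tridiagonal system: m_0 = -69/10, m_1 = 24/5, m_2 = -76/15.

-6.9000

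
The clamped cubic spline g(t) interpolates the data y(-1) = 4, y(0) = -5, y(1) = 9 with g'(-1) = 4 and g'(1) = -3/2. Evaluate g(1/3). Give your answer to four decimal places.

-0.7963

Put σ_i = g'' at the i-th knot. Here h = (1, 1) and Δ = (-9, 14), so the interior equations h_(i-1)·σ_(i-1) + 2(h_(i-1)+h_i)·σ_i + h_i·σ_(i+1) = 6(Δ_i − Δ_(i-1)) read
  1·σ_0 + 4·σ_1 + 1·σ_2 = 6(Δ_1 - Δ_0) = 138
Clamped end conditions give two more equations: 2h_0·σ_0 + h_0·σ_1 = 6(Δ_0 - g'(-1)) = -78 and h_1·σ_1 + 2h_1·σ_2 = 6(g'(1) - Δ_1) = -93.
Forward elimination and back-substitution give σ_0 = -305/4, σ_1 = 149/2, σ_2 = -335/4.
On [0, 1], g(t) = -5 + 25/8·t + 149/4·t² - 211/8·t³.
With t = 1/3: g(1/3) = -43/54.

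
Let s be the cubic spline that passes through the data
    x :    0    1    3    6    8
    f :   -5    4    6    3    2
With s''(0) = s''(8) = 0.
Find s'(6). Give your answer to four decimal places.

-0.6265

Put m_i = s'' at the i-th knot. Here h = (1, 2, 3, 2) and Δ = (9, 1, -1, -1/2), so the interior equations h_(i-1)·m_(i-1) + 2(h_(i-1)+h_i)·m_i + h_i·m_(i+1) = 6(Δ_i − Δ_(i-1)) read
  1·m_0 + 6·m_1 + 2·m_2 = 6(Δ_1 - Δ_0) = -48
  2·m_1 + 10·m_2 + 3·m_3 = 6(Δ_2 - Δ_1) = -12
  3·m_2 + 10·m_3 + 2·m_4 = 6(Δ_3 - Δ_2) = 3
Natural end conditions: m_0 = m_4 = 0.
Solving: m_0 = 0, m_1 = -2055/253, m_2 = 93/253, m_3 = 48/253, m_4 = 0.
On [6, 8], s'(x) = b_3 + 2c_3·(x - 6) + 3d_3·(x - 6)² with b_3 = Δ_3 - h_3(2m_3 + m_4)/6 = -317/506, c_3 = m_3/2 = 24/253, d_3 = (m_4 - m_3)/(6h_3) = -4/253. So s'(6) = -317/506.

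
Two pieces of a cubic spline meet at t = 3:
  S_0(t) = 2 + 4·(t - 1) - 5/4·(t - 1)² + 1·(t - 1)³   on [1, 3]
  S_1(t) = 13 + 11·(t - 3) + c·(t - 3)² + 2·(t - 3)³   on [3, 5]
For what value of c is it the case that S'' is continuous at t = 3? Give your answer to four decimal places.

S_0''(t) = -5/2 + 6·(t - 1), so S_0''(3) = 19/2. On the right, S_1''(3) = 2c, so c = 19/4.

4.7500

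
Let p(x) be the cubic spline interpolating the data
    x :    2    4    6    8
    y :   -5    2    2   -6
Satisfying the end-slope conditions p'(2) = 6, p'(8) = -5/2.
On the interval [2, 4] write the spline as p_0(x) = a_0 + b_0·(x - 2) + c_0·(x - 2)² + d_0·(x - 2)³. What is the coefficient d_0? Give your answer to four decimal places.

Write M_i for p''(x_i). With h_i = 2, 2, 2 and divided differences Δ_i = 7/2, 0, -4, the continuity of p' gives the tridiagonal system
  2·M_0 + 8·M_1 + 2·M_2 = 6(Δ_1 - Δ_0) = -21
  2·M_1 + 8·M_2 + 2·M_3 = 6(Δ_2 - Δ_1) = -24
Clamped end conditions give two more equations: 2h_0·M_0 + h_0·M_1 = 6(Δ_0 - p'(2)) = -15 and h_2·M_2 + 2h_2·M_3 = 6(p'(8) - Δ_2) = 9.
Hence M_0 = -10/3, M_1 = -5/6, M_2 = -23/6, M_3 = 25/6.
On [2, 4], with p_0(x) = a_0 + b_0·(x - 2) + c_0·(x - 2)² + d_0·(x - 2)³: c_0 = M_0/2 = -5/3, d_0 = (M_1 - M_0)/(6h_0) = 5/24, b_0 = Δ_0 - h_0(2M_0 + M_1)/6 = 6.

0.2083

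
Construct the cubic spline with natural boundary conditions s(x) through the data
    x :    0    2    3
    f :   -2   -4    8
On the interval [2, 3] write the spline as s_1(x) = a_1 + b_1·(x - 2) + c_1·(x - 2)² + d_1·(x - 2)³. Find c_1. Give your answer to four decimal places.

6.5000

With M_i denoting the second derivative at x_i, h_i = 2, 1, and Δ_i = (y_(i+1) − y_i)/h_i = -1, 12:
  2·M_0 + 6·M_1 + 1·M_2 = 6(Δ_1 - Δ_0) = 78
Natural end conditions: M_0 = M_2 = 0.
Solving the tridiagonal system: M_0 = 0, M_1 = 13, M_2 = 0.
On [2, 3], with s_1(x) = a_1 + b_1·(x - 2) + c_1·(x - 2)² + d_1·(x - 2)³: c_1 = M_1/2 = 13/2, d_1 = (M_2 - M_1)/(6h_1) = -13/6, b_1 = Δ_1 - h_1(2M_1 + M_2)/6 = 23/3.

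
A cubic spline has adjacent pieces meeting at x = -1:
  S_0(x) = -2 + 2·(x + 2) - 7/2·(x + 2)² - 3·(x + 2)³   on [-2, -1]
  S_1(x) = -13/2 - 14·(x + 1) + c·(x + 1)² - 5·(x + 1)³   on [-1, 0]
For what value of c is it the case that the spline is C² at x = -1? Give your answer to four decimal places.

-12.5000

S_0''(x) = -7 - 18·(x + 2), so S_0''(-1) = -25. On the right, S_1''(-1) = 2c, so c = -25/2.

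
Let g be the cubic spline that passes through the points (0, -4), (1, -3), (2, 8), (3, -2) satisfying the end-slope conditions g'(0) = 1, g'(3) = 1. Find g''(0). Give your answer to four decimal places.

-16.4000

Put σ_i = g'' at the i-th knot. Here h = (1, 1, 1) and Δ = (1, 11, -10), so the interior equations h_(i-1)·σ_(i-1) + 2(h_(i-1)+h_i)·σ_i + h_i·σ_(i+1) = 6(Δ_i − Δ_(i-1)) read
  1·σ_0 + 4·σ_1 + 1·σ_2 = 6(Δ_1 - Δ_0) = 60
  1·σ_1 + 4·σ_2 + 1·σ_3 = 6(Δ_2 - Δ_1) = -126
Clamped end conditions give two more equations: 2h_0·σ_0 + h_0·σ_1 = 6(Δ_0 - g'(0)) = 0 and h_2·σ_2 + 2h_2·σ_3 = 6(g'(3) - Δ_2) = 66.
Solving the tridiagonal system: σ_0 = -82/5, σ_1 = 164/5, σ_2 = -274/5, σ_3 = 302/5.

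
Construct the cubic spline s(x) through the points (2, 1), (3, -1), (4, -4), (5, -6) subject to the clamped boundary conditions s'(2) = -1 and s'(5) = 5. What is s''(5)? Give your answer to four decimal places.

Put M_i = s'' at the i-th knot. Here h = (1, 1, 1) and Δ = (-2, -3, -2), so the interior equations h_(i-1)·M_(i-1) + 2(h_(i-1)+h_i)·M_i + h_i·M_(i+1) = 6(Δ_i − Δ_(i-1)) read
  1·M_0 + 4·M_1 + 1·M_2 = 6(Δ_1 - Δ_0) = -6
  1·M_1 + 4·M_2 + 1·M_3 = 6(Δ_2 - Δ_1) = 6
Clamped end conditions give two more equations: 2h_0·M_0 + h_0·M_1 = 6(Δ_0 - s'(2)) = -6 and h_2·M_2 + 2h_2·M_3 = 6(s'(5) - Δ_2) = 42.
Hence M_0 = -16/5, M_1 = 2/5, M_2 = -22/5, M_3 = 116/5.

23.2000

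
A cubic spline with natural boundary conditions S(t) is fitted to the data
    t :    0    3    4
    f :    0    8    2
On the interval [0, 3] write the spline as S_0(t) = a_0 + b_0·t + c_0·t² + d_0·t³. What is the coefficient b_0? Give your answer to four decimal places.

Write M_i for S''(x_i). With h_i = 3, 1 and divided differences Δ_i = 8/3, -6, the continuity of S' gives the tridiagonal system
  3·M_0 + 8·M_1 + 1·M_2 = 6(Δ_1 - Δ_0) = -52
Natural end conditions: M_0 = M_2 = 0.
Hence M_0 = 0, M_1 = -13/2, M_2 = 0.
On [0, 3], with S_0(t) = a_0 + b_0·t + c_0·t² + d_0·t³: c_0 = M_0/2 = 0, d_0 = (M_1 - M_0)/(6h_0) = -13/36, b_0 = Δ_0 - h_0(2M_0 + M_1)/6 = 71/12.

5.9167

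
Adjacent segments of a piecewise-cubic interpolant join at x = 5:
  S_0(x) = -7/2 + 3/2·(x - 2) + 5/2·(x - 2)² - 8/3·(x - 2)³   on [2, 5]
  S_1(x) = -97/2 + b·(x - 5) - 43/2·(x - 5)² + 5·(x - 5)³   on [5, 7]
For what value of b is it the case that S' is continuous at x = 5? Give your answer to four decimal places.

-55.5000

S_0'(x) = 3/2 + 5·(x - 2) - 8·(x - 2)², so S_0'(5) = -111/2. On the right, S_1'(5) = b, so b = -111/2.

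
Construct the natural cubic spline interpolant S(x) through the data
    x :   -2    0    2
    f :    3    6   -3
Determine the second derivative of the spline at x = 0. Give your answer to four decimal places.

Write M_i for S''(x_i). With h_i = 2, 2 and divided differences Δ_i = 3/2, -9/2, the continuity of S' gives the tridiagonal system
  2·M_0 + 8·M_1 + 2·M_2 = 6(Δ_1 - Δ_0) = -36
Natural end conditions: M_0 = M_2 = 0.
Solving: M_0 = 0, M_1 = -9/2, M_2 = 0.

-4.5000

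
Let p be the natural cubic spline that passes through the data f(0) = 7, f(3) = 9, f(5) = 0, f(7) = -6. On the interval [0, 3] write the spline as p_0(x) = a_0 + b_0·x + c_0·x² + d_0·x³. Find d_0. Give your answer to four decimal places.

Write m_i for p''(x_i). With h_i = 3, 2, 2 and divided differences Δ_i = 2/3, -9/2, -3, the continuity of p' gives the tridiagonal system
  3·m_0 + 10·m_1 + 2·m_2 = 6(Δ_1 - Δ_0) = -31
  2·m_1 + 8·m_2 + 2·m_3 = 6(Δ_2 - Δ_1) = 9
Natural end conditions: m_0 = m_3 = 0.
Forward elimination and back-substitution give m_0 = 0, m_1 = -7/2, m_2 = 2, m_3 = 0.
On [0, 3], with p_0(x) = a_0 + b_0·x + c_0·x² + d_0·x³: c_0 = m_0/2 = 0, d_0 = (m_1 - m_0)/(6h_0) = -7/36, b_0 = Δ_0 - h_0(2m_0 + m_1)/6 = 29/12.

-0.1944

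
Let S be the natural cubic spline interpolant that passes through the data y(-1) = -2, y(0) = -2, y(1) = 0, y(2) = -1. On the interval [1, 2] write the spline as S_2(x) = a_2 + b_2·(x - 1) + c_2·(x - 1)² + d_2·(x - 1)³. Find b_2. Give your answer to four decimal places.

0.8667

Write σ_i for S''(x_i). With h_i = 1, 1, 1 and divided differences Δ_i = 0, 2, -1, the continuity of S' gives the tridiagonal system
  1·σ_0 + 4·σ_1 + 1·σ_2 = 6(Δ_1 - Δ_0) = 12
  1·σ_1 + 4·σ_2 + 1·σ_3 = 6(Δ_2 - Δ_1) = -18
Natural end conditions: σ_0 = σ_3 = 0.
Solving the tridiagonal system: σ_0 = 0, σ_1 = 22/5, σ_2 = -28/5, σ_3 = 0.
On [1, 2], with S_2(x) = a_2 + b_2·(x - 1) + c_2·(x - 1)² + d_2·(x - 1)³: c_2 = σ_2/2 = -14/5, d_2 = (σ_3 - σ_2)/(6h_2) = 14/15, b_2 = Δ_2 - h_2(2σ_2 + σ_3)/6 = 13/15.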